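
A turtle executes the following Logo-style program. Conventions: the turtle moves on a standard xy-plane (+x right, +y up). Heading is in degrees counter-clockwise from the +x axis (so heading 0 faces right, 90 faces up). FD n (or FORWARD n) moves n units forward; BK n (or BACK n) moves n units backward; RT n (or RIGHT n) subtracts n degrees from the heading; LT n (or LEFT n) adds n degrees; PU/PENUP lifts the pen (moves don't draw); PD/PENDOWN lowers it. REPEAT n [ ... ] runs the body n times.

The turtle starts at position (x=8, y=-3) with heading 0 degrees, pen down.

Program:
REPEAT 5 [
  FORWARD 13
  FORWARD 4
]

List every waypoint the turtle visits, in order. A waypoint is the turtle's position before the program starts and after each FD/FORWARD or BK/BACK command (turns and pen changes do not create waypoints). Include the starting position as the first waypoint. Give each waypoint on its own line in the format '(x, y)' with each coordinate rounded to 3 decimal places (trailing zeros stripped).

Answer: (8, -3)
(21, -3)
(25, -3)
(38, -3)
(42, -3)
(55, -3)
(59, -3)
(72, -3)
(76, -3)
(89, -3)
(93, -3)

Derivation:
Executing turtle program step by step:
Start: pos=(8,-3), heading=0, pen down
REPEAT 5 [
  -- iteration 1/5 --
  FD 13: (8,-3) -> (21,-3) [heading=0, draw]
  FD 4: (21,-3) -> (25,-3) [heading=0, draw]
  -- iteration 2/5 --
  FD 13: (25,-3) -> (38,-3) [heading=0, draw]
  FD 4: (38,-3) -> (42,-3) [heading=0, draw]
  -- iteration 3/5 --
  FD 13: (42,-3) -> (55,-3) [heading=0, draw]
  FD 4: (55,-3) -> (59,-3) [heading=0, draw]
  -- iteration 4/5 --
  FD 13: (59,-3) -> (72,-3) [heading=0, draw]
  FD 4: (72,-3) -> (76,-3) [heading=0, draw]
  -- iteration 5/5 --
  FD 13: (76,-3) -> (89,-3) [heading=0, draw]
  FD 4: (89,-3) -> (93,-3) [heading=0, draw]
]
Final: pos=(93,-3), heading=0, 10 segment(s) drawn
Waypoints (11 total):
(8, -3)
(21, -3)
(25, -3)
(38, -3)
(42, -3)
(55, -3)
(59, -3)
(72, -3)
(76, -3)
(89, -3)
(93, -3)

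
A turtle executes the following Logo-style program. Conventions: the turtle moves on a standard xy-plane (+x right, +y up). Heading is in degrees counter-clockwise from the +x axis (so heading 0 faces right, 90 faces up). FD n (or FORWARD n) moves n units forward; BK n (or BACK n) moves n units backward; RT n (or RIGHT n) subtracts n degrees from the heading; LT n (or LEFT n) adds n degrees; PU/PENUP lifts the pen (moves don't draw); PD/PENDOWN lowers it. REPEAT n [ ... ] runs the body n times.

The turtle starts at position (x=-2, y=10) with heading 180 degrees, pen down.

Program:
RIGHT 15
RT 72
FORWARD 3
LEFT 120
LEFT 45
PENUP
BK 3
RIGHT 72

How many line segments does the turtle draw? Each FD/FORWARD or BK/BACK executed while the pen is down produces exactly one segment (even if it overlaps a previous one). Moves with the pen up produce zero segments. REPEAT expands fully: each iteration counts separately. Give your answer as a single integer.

Executing turtle program step by step:
Start: pos=(-2,10), heading=180, pen down
RT 15: heading 180 -> 165
RT 72: heading 165 -> 93
FD 3: (-2,10) -> (-2.157,12.996) [heading=93, draw]
LT 120: heading 93 -> 213
LT 45: heading 213 -> 258
PU: pen up
BK 3: (-2.157,12.996) -> (-1.533,15.93) [heading=258, move]
RT 72: heading 258 -> 186
Final: pos=(-1.533,15.93), heading=186, 1 segment(s) drawn
Segments drawn: 1

Answer: 1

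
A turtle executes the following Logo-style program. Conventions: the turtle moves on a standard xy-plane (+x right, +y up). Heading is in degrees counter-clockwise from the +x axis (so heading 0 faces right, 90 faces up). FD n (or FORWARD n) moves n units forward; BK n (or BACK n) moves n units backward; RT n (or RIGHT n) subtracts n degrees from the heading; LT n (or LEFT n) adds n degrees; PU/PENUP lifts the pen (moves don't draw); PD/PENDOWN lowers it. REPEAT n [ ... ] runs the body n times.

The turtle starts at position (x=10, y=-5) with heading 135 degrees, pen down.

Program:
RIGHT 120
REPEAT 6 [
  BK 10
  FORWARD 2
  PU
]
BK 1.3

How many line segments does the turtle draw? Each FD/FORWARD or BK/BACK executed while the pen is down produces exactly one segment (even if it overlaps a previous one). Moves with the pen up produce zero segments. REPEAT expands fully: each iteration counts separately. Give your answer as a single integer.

Answer: 2

Derivation:
Executing turtle program step by step:
Start: pos=(10,-5), heading=135, pen down
RT 120: heading 135 -> 15
REPEAT 6 [
  -- iteration 1/6 --
  BK 10: (10,-5) -> (0.341,-7.588) [heading=15, draw]
  FD 2: (0.341,-7.588) -> (2.273,-7.071) [heading=15, draw]
  PU: pen up
  -- iteration 2/6 --
  BK 10: (2.273,-7.071) -> (-7.387,-9.659) [heading=15, move]
  FD 2: (-7.387,-9.659) -> (-5.455,-9.141) [heading=15, move]
  PU: pen up
  -- iteration 3/6 --
  BK 10: (-5.455,-9.141) -> (-15.114,-11.729) [heading=15, move]
  FD 2: (-15.114,-11.729) -> (-13.182,-11.212) [heading=15, move]
  PU: pen up
  -- iteration 4/6 --
  BK 10: (-13.182,-11.212) -> (-22.841,-13.8) [heading=15, move]
  FD 2: (-22.841,-13.8) -> (-20.91,-13.282) [heading=15, move]
  PU: pen up
  -- iteration 5/6 --
  BK 10: (-20.91,-13.282) -> (-30.569,-15.87) [heading=15, move]
  FD 2: (-30.569,-15.87) -> (-28.637,-15.353) [heading=15, move]
  PU: pen up
  -- iteration 6/6 --
  BK 10: (-28.637,-15.353) -> (-38.296,-17.941) [heading=15, move]
  FD 2: (-38.296,-17.941) -> (-36.364,-17.423) [heading=15, move]
  PU: pen up
]
BK 1.3: (-36.364,-17.423) -> (-37.62,-17.76) [heading=15, move]
Final: pos=(-37.62,-17.76), heading=15, 2 segment(s) drawn
Segments drawn: 2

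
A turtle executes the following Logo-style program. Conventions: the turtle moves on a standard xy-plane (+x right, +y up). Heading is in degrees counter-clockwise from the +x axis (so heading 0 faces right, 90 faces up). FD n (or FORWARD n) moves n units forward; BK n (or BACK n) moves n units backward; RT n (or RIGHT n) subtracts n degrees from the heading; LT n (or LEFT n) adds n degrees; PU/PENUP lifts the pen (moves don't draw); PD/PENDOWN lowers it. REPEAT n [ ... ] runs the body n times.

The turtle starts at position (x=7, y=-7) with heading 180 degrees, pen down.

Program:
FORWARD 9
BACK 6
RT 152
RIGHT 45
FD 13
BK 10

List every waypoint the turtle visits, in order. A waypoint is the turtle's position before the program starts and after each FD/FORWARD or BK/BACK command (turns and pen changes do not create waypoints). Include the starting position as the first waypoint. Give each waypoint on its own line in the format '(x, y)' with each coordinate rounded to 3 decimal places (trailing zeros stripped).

Executing turtle program step by step:
Start: pos=(7,-7), heading=180, pen down
FD 9: (7,-7) -> (-2,-7) [heading=180, draw]
BK 6: (-2,-7) -> (4,-7) [heading=180, draw]
RT 152: heading 180 -> 28
RT 45: heading 28 -> 343
FD 13: (4,-7) -> (16.432,-10.801) [heading=343, draw]
BK 10: (16.432,-10.801) -> (6.869,-7.877) [heading=343, draw]
Final: pos=(6.869,-7.877), heading=343, 4 segment(s) drawn
Waypoints (5 total):
(7, -7)
(-2, -7)
(4, -7)
(16.432, -10.801)
(6.869, -7.877)

Answer: (7, -7)
(-2, -7)
(4, -7)
(16.432, -10.801)
(6.869, -7.877)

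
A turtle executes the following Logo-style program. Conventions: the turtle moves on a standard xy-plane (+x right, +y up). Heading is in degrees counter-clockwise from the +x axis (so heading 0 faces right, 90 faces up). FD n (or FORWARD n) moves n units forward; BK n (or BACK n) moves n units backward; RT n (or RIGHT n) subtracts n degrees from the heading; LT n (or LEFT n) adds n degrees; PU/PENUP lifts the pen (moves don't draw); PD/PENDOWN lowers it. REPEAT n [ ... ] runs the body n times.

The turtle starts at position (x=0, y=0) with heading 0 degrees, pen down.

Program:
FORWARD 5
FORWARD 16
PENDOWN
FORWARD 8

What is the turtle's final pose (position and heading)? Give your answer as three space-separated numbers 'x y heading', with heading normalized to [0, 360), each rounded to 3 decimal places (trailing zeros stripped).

Executing turtle program step by step:
Start: pos=(0,0), heading=0, pen down
FD 5: (0,0) -> (5,0) [heading=0, draw]
FD 16: (5,0) -> (21,0) [heading=0, draw]
PD: pen down
FD 8: (21,0) -> (29,0) [heading=0, draw]
Final: pos=(29,0), heading=0, 3 segment(s) drawn

Answer: 29 0 0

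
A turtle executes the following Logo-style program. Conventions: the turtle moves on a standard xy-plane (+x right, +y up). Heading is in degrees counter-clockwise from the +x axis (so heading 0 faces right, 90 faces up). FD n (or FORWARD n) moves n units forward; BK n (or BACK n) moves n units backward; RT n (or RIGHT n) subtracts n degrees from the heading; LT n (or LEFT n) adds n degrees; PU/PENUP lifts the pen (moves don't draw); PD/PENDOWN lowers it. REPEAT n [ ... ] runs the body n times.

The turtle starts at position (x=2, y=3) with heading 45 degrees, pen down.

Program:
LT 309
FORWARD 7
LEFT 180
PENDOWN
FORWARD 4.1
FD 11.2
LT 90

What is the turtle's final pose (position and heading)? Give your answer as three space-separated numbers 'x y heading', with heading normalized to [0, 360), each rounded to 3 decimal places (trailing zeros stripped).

Answer: -6.255 3.868 264

Derivation:
Executing turtle program step by step:
Start: pos=(2,3), heading=45, pen down
LT 309: heading 45 -> 354
FD 7: (2,3) -> (8.962,2.268) [heading=354, draw]
LT 180: heading 354 -> 174
PD: pen down
FD 4.1: (8.962,2.268) -> (4.884,2.697) [heading=174, draw]
FD 11.2: (4.884,2.697) -> (-6.255,3.868) [heading=174, draw]
LT 90: heading 174 -> 264
Final: pos=(-6.255,3.868), heading=264, 3 segment(s) drawn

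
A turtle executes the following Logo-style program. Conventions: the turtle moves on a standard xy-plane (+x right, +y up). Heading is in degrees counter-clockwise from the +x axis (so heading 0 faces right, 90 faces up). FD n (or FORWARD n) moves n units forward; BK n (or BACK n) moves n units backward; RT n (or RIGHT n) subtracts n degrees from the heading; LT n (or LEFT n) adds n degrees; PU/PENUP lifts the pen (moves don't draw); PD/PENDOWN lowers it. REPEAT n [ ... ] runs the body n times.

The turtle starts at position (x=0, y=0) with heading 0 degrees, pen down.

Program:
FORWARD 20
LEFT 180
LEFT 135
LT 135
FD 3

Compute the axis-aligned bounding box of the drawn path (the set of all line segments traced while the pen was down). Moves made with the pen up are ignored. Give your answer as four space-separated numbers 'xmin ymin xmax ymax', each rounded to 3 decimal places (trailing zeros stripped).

Executing turtle program step by step:
Start: pos=(0,0), heading=0, pen down
FD 20: (0,0) -> (20,0) [heading=0, draw]
LT 180: heading 0 -> 180
LT 135: heading 180 -> 315
LT 135: heading 315 -> 90
FD 3: (20,0) -> (20,3) [heading=90, draw]
Final: pos=(20,3), heading=90, 2 segment(s) drawn

Segment endpoints: x in {0, 20}, y in {0, 3}
xmin=0, ymin=0, xmax=20, ymax=3

Answer: 0 0 20 3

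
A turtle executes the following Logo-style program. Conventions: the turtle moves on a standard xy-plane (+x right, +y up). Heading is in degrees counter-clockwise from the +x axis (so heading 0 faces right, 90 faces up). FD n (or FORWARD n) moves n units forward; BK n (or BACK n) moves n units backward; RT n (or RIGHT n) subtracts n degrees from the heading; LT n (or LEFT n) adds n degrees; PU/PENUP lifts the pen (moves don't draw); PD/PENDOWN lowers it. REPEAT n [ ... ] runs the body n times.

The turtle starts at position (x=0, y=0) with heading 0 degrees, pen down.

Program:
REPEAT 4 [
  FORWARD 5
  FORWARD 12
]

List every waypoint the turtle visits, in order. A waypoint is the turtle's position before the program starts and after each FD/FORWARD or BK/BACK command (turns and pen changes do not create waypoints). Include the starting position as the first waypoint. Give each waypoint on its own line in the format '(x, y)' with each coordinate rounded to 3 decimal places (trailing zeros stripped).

Answer: (0, 0)
(5, 0)
(17, 0)
(22, 0)
(34, 0)
(39, 0)
(51, 0)
(56, 0)
(68, 0)

Derivation:
Executing turtle program step by step:
Start: pos=(0,0), heading=0, pen down
REPEAT 4 [
  -- iteration 1/4 --
  FD 5: (0,0) -> (5,0) [heading=0, draw]
  FD 12: (5,0) -> (17,0) [heading=0, draw]
  -- iteration 2/4 --
  FD 5: (17,0) -> (22,0) [heading=0, draw]
  FD 12: (22,0) -> (34,0) [heading=0, draw]
  -- iteration 3/4 --
  FD 5: (34,0) -> (39,0) [heading=0, draw]
  FD 12: (39,0) -> (51,0) [heading=0, draw]
  -- iteration 4/4 --
  FD 5: (51,0) -> (56,0) [heading=0, draw]
  FD 12: (56,0) -> (68,0) [heading=0, draw]
]
Final: pos=(68,0), heading=0, 8 segment(s) drawn
Waypoints (9 total):
(0, 0)
(5, 0)
(17, 0)
(22, 0)
(34, 0)
(39, 0)
(51, 0)
(56, 0)
(68, 0)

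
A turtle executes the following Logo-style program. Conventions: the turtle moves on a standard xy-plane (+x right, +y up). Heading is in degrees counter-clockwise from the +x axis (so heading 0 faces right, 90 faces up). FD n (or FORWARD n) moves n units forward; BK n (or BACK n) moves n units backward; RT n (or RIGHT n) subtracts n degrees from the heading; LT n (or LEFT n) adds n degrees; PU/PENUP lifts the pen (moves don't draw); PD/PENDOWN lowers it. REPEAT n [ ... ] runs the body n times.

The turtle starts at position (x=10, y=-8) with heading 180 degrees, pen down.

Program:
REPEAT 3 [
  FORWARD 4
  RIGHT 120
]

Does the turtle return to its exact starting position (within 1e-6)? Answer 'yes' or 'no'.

Answer: yes

Derivation:
Executing turtle program step by step:
Start: pos=(10,-8), heading=180, pen down
REPEAT 3 [
  -- iteration 1/3 --
  FD 4: (10,-8) -> (6,-8) [heading=180, draw]
  RT 120: heading 180 -> 60
  -- iteration 2/3 --
  FD 4: (6,-8) -> (8,-4.536) [heading=60, draw]
  RT 120: heading 60 -> 300
  -- iteration 3/3 --
  FD 4: (8,-4.536) -> (10,-8) [heading=300, draw]
  RT 120: heading 300 -> 180
]
Final: pos=(10,-8), heading=180, 3 segment(s) drawn

Start position: (10, -8)
Final position: (10, -8)
Distance = 0; < 1e-6 -> CLOSED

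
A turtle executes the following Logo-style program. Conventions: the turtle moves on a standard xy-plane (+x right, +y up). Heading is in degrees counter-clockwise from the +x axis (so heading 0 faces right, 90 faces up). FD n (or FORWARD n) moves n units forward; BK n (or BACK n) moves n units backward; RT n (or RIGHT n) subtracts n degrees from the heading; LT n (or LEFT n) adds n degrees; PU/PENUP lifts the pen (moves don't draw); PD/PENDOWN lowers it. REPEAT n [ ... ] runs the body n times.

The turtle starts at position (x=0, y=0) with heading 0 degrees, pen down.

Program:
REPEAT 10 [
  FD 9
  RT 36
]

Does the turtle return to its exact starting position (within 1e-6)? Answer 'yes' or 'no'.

Executing turtle program step by step:
Start: pos=(0,0), heading=0, pen down
REPEAT 10 [
  -- iteration 1/10 --
  FD 9: (0,0) -> (9,0) [heading=0, draw]
  RT 36: heading 0 -> 324
  -- iteration 2/10 --
  FD 9: (9,0) -> (16.281,-5.29) [heading=324, draw]
  RT 36: heading 324 -> 288
  -- iteration 3/10 --
  FD 9: (16.281,-5.29) -> (19.062,-13.85) [heading=288, draw]
  RT 36: heading 288 -> 252
  -- iteration 4/10 --
  FD 9: (19.062,-13.85) -> (16.281,-22.409) [heading=252, draw]
  RT 36: heading 252 -> 216
  -- iteration 5/10 --
  FD 9: (16.281,-22.409) -> (9,-27.699) [heading=216, draw]
  RT 36: heading 216 -> 180
  -- iteration 6/10 --
  FD 9: (9,-27.699) -> (0,-27.699) [heading=180, draw]
  RT 36: heading 180 -> 144
  -- iteration 7/10 --
  FD 9: (0,-27.699) -> (-7.281,-22.409) [heading=144, draw]
  RT 36: heading 144 -> 108
  -- iteration 8/10 --
  FD 9: (-7.281,-22.409) -> (-10.062,-13.85) [heading=108, draw]
  RT 36: heading 108 -> 72
  -- iteration 9/10 --
  FD 9: (-10.062,-13.85) -> (-7.281,-5.29) [heading=72, draw]
  RT 36: heading 72 -> 36
  -- iteration 10/10 --
  FD 9: (-7.281,-5.29) -> (0,0) [heading=36, draw]
  RT 36: heading 36 -> 0
]
Final: pos=(0,0), heading=0, 10 segment(s) drawn

Start position: (0, 0)
Final position: (0, 0)
Distance = 0; < 1e-6 -> CLOSED

Answer: yes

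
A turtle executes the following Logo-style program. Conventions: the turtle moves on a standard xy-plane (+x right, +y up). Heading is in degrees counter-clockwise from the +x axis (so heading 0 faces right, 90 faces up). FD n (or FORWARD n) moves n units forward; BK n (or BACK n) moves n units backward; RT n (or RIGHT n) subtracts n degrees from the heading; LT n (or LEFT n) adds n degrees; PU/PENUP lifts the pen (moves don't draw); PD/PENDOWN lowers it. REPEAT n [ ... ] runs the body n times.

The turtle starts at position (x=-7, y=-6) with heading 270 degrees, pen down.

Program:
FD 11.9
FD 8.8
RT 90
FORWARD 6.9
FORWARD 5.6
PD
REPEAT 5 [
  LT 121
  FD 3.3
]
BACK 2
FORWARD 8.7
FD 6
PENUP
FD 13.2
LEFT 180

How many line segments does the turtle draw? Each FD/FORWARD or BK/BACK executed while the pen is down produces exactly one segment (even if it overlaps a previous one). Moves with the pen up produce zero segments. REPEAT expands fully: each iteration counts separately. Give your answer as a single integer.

Executing turtle program step by step:
Start: pos=(-7,-6), heading=270, pen down
FD 11.9: (-7,-6) -> (-7,-17.9) [heading=270, draw]
FD 8.8: (-7,-17.9) -> (-7,-26.7) [heading=270, draw]
RT 90: heading 270 -> 180
FD 6.9: (-7,-26.7) -> (-13.9,-26.7) [heading=180, draw]
FD 5.6: (-13.9,-26.7) -> (-19.5,-26.7) [heading=180, draw]
PD: pen down
REPEAT 5 [
  -- iteration 1/5 --
  LT 121: heading 180 -> 301
  FD 3.3: (-19.5,-26.7) -> (-17.8,-29.529) [heading=301, draw]
  -- iteration 2/5 --
  LT 121: heading 301 -> 62
  FD 3.3: (-17.8,-29.529) -> (-16.251,-26.615) [heading=62, draw]
  -- iteration 3/5 --
  LT 121: heading 62 -> 183
  FD 3.3: (-16.251,-26.615) -> (-19.547,-26.788) [heading=183, draw]
  -- iteration 4/5 --
  LT 121: heading 183 -> 304
  FD 3.3: (-19.547,-26.788) -> (-17.701,-29.523) [heading=304, draw]
  -- iteration 5/5 --
  LT 121: heading 304 -> 65
  FD 3.3: (-17.701,-29.523) -> (-16.307,-26.533) [heading=65, draw]
]
BK 2: (-16.307,-26.533) -> (-17.152,-28.345) [heading=65, draw]
FD 8.7: (-17.152,-28.345) -> (-13.475,-20.46) [heading=65, draw]
FD 6: (-13.475,-20.46) -> (-10.939,-15.023) [heading=65, draw]
PU: pen up
FD 13.2: (-10.939,-15.023) -> (-5.361,-3.059) [heading=65, move]
LT 180: heading 65 -> 245
Final: pos=(-5.361,-3.059), heading=245, 12 segment(s) drawn
Segments drawn: 12

Answer: 12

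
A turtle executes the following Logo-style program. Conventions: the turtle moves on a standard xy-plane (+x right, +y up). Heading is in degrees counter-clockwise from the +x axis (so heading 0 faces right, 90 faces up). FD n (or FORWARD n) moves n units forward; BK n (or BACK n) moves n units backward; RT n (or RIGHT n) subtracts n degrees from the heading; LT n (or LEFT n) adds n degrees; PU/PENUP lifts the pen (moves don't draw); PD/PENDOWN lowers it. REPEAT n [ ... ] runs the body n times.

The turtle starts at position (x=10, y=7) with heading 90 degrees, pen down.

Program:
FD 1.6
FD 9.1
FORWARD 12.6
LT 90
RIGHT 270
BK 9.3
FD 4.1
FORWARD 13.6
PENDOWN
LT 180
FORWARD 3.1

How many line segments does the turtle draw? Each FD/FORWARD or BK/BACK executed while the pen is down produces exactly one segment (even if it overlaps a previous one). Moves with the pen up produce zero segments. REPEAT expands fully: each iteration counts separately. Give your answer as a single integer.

Executing turtle program step by step:
Start: pos=(10,7), heading=90, pen down
FD 1.6: (10,7) -> (10,8.6) [heading=90, draw]
FD 9.1: (10,8.6) -> (10,17.7) [heading=90, draw]
FD 12.6: (10,17.7) -> (10,30.3) [heading=90, draw]
LT 90: heading 90 -> 180
RT 270: heading 180 -> 270
BK 9.3: (10,30.3) -> (10,39.6) [heading=270, draw]
FD 4.1: (10,39.6) -> (10,35.5) [heading=270, draw]
FD 13.6: (10,35.5) -> (10,21.9) [heading=270, draw]
PD: pen down
LT 180: heading 270 -> 90
FD 3.1: (10,21.9) -> (10,25) [heading=90, draw]
Final: pos=(10,25), heading=90, 7 segment(s) drawn
Segments drawn: 7

Answer: 7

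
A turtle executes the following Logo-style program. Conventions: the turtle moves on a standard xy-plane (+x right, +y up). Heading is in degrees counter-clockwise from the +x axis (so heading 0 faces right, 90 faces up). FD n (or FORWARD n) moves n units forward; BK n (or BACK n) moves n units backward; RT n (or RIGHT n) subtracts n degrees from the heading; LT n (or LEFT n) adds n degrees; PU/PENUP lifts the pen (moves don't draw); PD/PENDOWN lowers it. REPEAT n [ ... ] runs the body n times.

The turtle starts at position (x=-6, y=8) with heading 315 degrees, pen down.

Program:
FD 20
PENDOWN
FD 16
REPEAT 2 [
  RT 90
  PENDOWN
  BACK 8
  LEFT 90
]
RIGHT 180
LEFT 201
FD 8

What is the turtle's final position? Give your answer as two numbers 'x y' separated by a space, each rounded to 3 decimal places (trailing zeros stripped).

Answer: 38.078 -9.396

Derivation:
Executing turtle program step by step:
Start: pos=(-6,8), heading=315, pen down
FD 20: (-6,8) -> (8.142,-6.142) [heading=315, draw]
PD: pen down
FD 16: (8.142,-6.142) -> (19.456,-17.456) [heading=315, draw]
REPEAT 2 [
  -- iteration 1/2 --
  RT 90: heading 315 -> 225
  PD: pen down
  BK 8: (19.456,-17.456) -> (25.113,-11.799) [heading=225, draw]
  LT 90: heading 225 -> 315
  -- iteration 2/2 --
  RT 90: heading 315 -> 225
  PD: pen down
  BK 8: (25.113,-11.799) -> (30.77,-6.142) [heading=225, draw]
  LT 90: heading 225 -> 315
]
RT 180: heading 315 -> 135
LT 201: heading 135 -> 336
FD 8: (30.77,-6.142) -> (38.078,-9.396) [heading=336, draw]
Final: pos=(38.078,-9.396), heading=336, 5 segment(s) drawn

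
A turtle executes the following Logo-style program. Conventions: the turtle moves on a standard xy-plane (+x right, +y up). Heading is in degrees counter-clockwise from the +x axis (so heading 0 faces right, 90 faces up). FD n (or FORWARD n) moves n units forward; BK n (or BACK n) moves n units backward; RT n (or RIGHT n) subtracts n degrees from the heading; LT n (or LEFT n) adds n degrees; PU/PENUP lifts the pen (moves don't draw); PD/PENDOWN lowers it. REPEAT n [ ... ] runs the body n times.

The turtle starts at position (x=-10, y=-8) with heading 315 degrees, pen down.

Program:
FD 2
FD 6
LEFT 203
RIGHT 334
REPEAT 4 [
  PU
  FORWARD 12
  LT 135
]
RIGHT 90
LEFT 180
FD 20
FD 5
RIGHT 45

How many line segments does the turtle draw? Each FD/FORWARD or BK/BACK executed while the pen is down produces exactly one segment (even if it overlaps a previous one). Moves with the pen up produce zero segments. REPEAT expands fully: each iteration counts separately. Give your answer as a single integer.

Answer: 2

Derivation:
Executing turtle program step by step:
Start: pos=(-10,-8), heading=315, pen down
FD 2: (-10,-8) -> (-8.586,-9.414) [heading=315, draw]
FD 6: (-8.586,-9.414) -> (-4.343,-13.657) [heading=315, draw]
LT 203: heading 315 -> 158
RT 334: heading 158 -> 184
REPEAT 4 [
  -- iteration 1/4 --
  PU: pen up
  FD 12: (-4.343,-13.657) -> (-16.314,-14.494) [heading=184, move]
  LT 135: heading 184 -> 319
  -- iteration 2/4 --
  PU: pen up
  FD 12: (-16.314,-14.494) -> (-7.257,-22.367) [heading=319, move]
  LT 135: heading 319 -> 94
  -- iteration 3/4 --
  PU: pen up
  FD 12: (-7.257,-22.367) -> (-8.094,-10.396) [heading=94, move]
  LT 135: heading 94 -> 229
  -- iteration 4/4 --
  PU: pen up
  FD 12: (-8.094,-10.396) -> (-15.967,-19.452) [heading=229, move]
  LT 135: heading 229 -> 4
]
RT 90: heading 4 -> 274
LT 180: heading 274 -> 94
FD 20: (-15.967,-19.452) -> (-17.362,0.499) [heading=94, move]
FD 5: (-17.362,0.499) -> (-17.711,5.487) [heading=94, move]
RT 45: heading 94 -> 49
Final: pos=(-17.711,5.487), heading=49, 2 segment(s) drawn
Segments drawn: 2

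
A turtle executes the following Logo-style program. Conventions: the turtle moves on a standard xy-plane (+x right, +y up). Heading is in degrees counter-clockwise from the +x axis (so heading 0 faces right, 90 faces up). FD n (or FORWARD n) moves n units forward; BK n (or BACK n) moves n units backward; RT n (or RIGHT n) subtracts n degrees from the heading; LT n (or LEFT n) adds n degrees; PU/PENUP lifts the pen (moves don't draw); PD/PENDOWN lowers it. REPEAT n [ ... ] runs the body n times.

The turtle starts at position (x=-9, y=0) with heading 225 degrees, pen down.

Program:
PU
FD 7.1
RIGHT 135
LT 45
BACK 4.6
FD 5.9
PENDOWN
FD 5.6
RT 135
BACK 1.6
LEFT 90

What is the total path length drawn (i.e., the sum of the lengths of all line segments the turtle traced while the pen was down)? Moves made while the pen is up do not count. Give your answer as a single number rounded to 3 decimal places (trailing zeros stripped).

Answer: 7.2

Derivation:
Executing turtle program step by step:
Start: pos=(-9,0), heading=225, pen down
PU: pen up
FD 7.1: (-9,0) -> (-14.02,-5.02) [heading=225, move]
RT 135: heading 225 -> 90
LT 45: heading 90 -> 135
BK 4.6: (-14.02,-5.02) -> (-10.768,-8.273) [heading=135, move]
FD 5.9: (-10.768,-8.273) -> (-14.94,-4.101) [heading=135, move]
PD: pen down
FD 5.6: (-14.94,-4.101) -> (-18.899,-0.141) [heading=135, draw]
RT 135: heading 135 -> 0
BK 1.6: (-18.899,-0.141) -> (-20.499,-0.141) [heading=0, draw]
LT 90: heading 0 -> 90
Final: pos=(-20.499,-0.141), heading=90, 2 segment(s) drawn

Segment lengths:
  seg 1: (-14.94,-4.101) -> (-18.899,-0.141), length = 5.6
  seg 2: (-18.899,-0.141) -> (-20.499,-0.141), length = 1.6
Total = 7.2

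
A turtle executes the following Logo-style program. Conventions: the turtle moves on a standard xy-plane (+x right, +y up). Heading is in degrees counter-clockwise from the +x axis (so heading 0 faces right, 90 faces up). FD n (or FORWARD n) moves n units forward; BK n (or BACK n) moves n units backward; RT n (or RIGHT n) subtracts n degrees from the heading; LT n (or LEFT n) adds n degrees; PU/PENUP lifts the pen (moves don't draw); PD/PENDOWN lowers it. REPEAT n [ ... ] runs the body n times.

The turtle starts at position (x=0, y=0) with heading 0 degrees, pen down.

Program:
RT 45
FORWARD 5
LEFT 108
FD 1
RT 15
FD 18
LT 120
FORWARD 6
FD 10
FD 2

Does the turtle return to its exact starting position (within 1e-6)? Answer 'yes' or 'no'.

Answer: no

Derivation:
Executing turtle program step by step:
Start: pos=(0,0), heading=0, pen down
RT 45: heading 0 -> 315
FD 5: (0,0) -> (3.536,-3.536) [heading=315, draw]
LT 108: heading 315 -> 63
FD 1: (3.536,-3.536) -> (3.99,-2.645) [heading=63, draw]
RT 15: heading 63 -> 48
FD 18: (3.99,-2.645) -> (16.034,10.732) [heading=48, draw]
LT 120: heading 48 -> 168
FD 6: (16.034,10.732) -> (10.165,11.98) [heading=168, draw]
FD 10: (10.165,11.98) -> (0.384,14.059) [heading=168, draw]
FD 2: (0.384,14.059) -> (-1.573,14.474) [heading=168, draw]
Final: pos=(-1.573,14.474), heading=168, 6 segment(s) drawn

Start position: (0, 0)
Final position: (-1.573, 14.474)
Distance = 14.56; >= 1e-6 -> NOT closed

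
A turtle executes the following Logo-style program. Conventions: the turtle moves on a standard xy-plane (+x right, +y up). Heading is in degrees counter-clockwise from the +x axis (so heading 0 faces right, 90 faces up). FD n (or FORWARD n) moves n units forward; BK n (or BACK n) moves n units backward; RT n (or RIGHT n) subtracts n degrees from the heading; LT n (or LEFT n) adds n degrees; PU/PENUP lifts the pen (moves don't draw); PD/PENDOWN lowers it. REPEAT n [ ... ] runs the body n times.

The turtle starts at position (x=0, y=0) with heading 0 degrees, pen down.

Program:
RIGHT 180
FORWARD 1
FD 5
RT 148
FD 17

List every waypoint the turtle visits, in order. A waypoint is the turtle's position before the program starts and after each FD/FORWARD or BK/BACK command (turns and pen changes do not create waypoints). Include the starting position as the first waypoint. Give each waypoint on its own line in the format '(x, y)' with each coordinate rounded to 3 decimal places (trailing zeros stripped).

Executing turtle program step by step:
Start: pos=(0,0), heading=0, pen down
RT 180: heading 0 -> 180
FD 1: (0,0) -> (-1,0) [heading=180, draw]
FD 5: (-1,0) -> (-6,0) [heading=180, draw]
RT 148: heading 180 -> 32
FD 17: (-6,0) -> (8.417,9.009) [heading=32, draw]
Final: pos=(8.417,9.009), heading=32, 3 segment(s) drawn
Waypoints (4 total):
(0, 0)
(-1, 0)
(-6, 0)
(8.417, 9.009)

Answer: (0, 0)
(-1, 0)
(-6, 0)
(8.417, 9.009)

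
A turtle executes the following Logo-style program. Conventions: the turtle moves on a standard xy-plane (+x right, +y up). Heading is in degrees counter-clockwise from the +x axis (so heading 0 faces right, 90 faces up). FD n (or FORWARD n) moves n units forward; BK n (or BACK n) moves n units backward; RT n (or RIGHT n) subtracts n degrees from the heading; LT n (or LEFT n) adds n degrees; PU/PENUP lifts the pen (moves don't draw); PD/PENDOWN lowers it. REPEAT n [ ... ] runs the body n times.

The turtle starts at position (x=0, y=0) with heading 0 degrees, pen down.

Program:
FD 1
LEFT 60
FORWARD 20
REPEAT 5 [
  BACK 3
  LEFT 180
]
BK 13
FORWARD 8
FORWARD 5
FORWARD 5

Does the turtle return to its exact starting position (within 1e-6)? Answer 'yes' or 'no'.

Executing turtle program step by step:
Start: pos=(0,0), heading=0, pen down
FD 1: (0,0) -> (1,0) [heading=0, draw]
LT 60: heading 0 -> 60
FD 20: (1,0) -> (11,17.321) [heading=60, draw]
REPEAT 5 [
  -- iteration 1/5 --
  BK 3: (11,17.321) -> (9.5,14.722) [heading=60, draw]
  LT 180: heading 60 -> 240
  -- iteration 2/5 --
  BK 3: (9.5,14.722) -> (11,17.321) [heading=240, draw]
  LT 180: heading 240 -> 60
  -- iteration 3/5 --
  BK 3: (11,17.321) -> (9.5,14.722) [heading=60, draw]
  LT 180: heading 60 -> 240
  -- iteration 4/5 --
  BK 3: (9.5,14.722) -> (11,17.321) [heading=240, draw]
  LT 180: heading 240 -> 60
  -- iteration 5/5 --
  BK 3: (11,17.321) -> (9.5,14.722) [heading=60, draw]
  LT 180: heading 60 -> 240
]
BK 13: (9.5,14.722) -> (16,25.981) [heading=240, draw]
FD 8: (16,25.981) -> (12,19.053) [heading=240, draw]
FD 5: (12,19.053) -> (9.5,14.722) [heading=240, draw]
FD 5: (9.5,14.722) -> (7,10.392) [heading=240, draw]
Final: pos=(7,10.392), heading=240, 11 segment(s) drawn

Start position: (0, 0)
Final position: (7, 10.392)
Distance = 12.53; >= 1e-6 -> NOT closed

Answer: no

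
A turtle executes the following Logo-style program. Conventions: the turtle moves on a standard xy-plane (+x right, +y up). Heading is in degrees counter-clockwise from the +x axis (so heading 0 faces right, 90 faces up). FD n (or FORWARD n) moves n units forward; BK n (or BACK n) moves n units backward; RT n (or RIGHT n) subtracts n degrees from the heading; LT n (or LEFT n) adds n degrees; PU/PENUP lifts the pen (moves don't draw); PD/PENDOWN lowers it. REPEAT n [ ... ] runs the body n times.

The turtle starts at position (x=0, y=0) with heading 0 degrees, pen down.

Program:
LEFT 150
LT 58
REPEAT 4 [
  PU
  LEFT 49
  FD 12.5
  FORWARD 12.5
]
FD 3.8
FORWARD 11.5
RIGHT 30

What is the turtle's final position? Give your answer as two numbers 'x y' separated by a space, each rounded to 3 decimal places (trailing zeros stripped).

Answer: 62.965 -18.769

Derivation:
Executing turtle program step by step:
Start: pos=(0,0), heading=0, pen down
LT 150: heading 0 -> 150
LT 58: heading 150 -> 208
REPEAT 4 [
  -- iteration 1/4 --
  PU: pen up
  LT 49: heading 208 -> 257
  FD 12.5: (0,0) -> (-2.812,-12.18) [heading=257, move]
  FD 12.5: (-2.812,-12.18) -> (-5.624,-24.359) [heading=257, move]
  -- iteration 2/4 --
  PU: pen up
  LT 49: heading 257 -> 306
  FD 12.5: (-5.624,-24.359) -> (1.724,-34.472) [heading=306, move]
  FD 12.5: (1.724,-34.472) -> (9.071,-44.585) [heading=306, move]
  -- iteration 3/4 --
  PU: pen up
  LT 49: heading 306 -> 355
  FD 12.5: (9.071,-44.585) -> (21.523,-45.674) [heading=355, move]
  FD 12.5: (21.523,-45.674) -> (33.976,-46.764) [heading=355, move]
  -- iteration 4/4 --
  PU: pen up
  LT 49: heading 355 -> 44
  FD 12.5: (33.976,-46.764) -> (42.967,-38.08) [heading=44, move]
  FD 12.5: (42.967,-38.08) -> (51.959,-29.397) [heading=44, move]
]
FD 3.8: (51.959,-29.397) -> (54.693,-26.757) [heading=44, move]
FD 11.5: (54.693,-26.757) -> (62.965,-18.769) [heading=44, move]
RT 30: heading 44 -> 14
Final: pos=(62.965,-18.769), heading=14, 0 segment(s) drawn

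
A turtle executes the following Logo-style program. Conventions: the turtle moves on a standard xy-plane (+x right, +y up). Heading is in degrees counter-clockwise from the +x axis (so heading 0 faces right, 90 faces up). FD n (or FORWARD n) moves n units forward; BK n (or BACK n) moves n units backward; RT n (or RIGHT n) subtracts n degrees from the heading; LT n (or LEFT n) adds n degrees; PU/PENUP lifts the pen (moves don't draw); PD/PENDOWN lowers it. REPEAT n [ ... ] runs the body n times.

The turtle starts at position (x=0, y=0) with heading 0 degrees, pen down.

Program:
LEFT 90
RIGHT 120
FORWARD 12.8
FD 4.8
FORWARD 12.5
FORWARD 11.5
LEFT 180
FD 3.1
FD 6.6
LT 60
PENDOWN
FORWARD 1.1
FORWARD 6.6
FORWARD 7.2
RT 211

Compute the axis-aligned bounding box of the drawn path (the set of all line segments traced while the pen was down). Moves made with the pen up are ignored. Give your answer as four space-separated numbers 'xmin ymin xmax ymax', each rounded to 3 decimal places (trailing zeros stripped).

Answer: 0 -23.4 36.027 0

Derivation:
Executing turtle program step by step:
Start: pos=(0,0), heading=0, pen down
LT 90: heading 0 -> 90
RT 120: heading 90 -> 330
FD 12.8: (0,0) -> (11.085,-6.4) [heading=330, draw]
FD 4.8: (11.085,-6.4) -> (15.242,-8.8) [heading=330, draw]
FD 12.5: (15.242,-8.8) -> (26.067,-15.05) [heading=330, draw]
FD 11.5: (26.067,-15.05) -> (36.027,-20.8) [heading=330, draw]
LT 180: heading 330 -> 150
FD 3.1: (36.027,-20.8) -> (33.342,-19.25) [heading=150, draw]
FD 6.6: (33.342,-19.25) -> (27.626,-15.95) [heading=150, draw]
LT 60: heading 150 -> 210
PD: pen down
FD 1.1: (27.626,-15.95) -> (26.674,-16.5) [heading=210, draw]
FD 6.6: (26.674,-16.5) -> (20.958,-19.8) [heading=210, draw]
FD 7.2: (20.958,-19.8) -> (14.722,-23.4) [heading=210, draw]
RT 211: heading 210 -> 359
Final: pos=(14.722,-23.4), heading=359, 9 segment(s) drawn

Segment endpoints: x in {0, 11.085, 14.722, 15.242, 20.958, 26.067, 26.674, 27.626, 33.342, 36.027}, y in {-23.4, -20.8, -19.8, -19.25, -16.5, -15.95, -15.05, -8.8, -6.4, 0}
xmin=0, ymin=-23.4, xmax=36.027, ymax=0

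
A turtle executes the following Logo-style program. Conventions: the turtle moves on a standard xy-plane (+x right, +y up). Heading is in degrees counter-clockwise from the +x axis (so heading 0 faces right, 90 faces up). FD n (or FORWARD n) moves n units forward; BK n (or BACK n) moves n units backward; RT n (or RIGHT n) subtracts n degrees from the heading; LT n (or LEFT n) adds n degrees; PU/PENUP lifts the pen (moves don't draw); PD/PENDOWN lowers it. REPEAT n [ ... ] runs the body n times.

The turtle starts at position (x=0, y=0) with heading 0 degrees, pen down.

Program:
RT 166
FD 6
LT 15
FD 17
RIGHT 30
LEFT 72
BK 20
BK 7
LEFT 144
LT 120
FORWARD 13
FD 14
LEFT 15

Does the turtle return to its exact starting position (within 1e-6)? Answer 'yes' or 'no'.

Answer: no

Derivation:
Executing turtle program step by step:
Start: pos=(0,0), heading=0, pen down
RT 166: heading 0 -> 194
FD 6: (0,0) -> (-5.822,-1.452) [heading=194, draw]
LT 15: heading 194 -> 209
FD 17: (-5.822,-1.452) -> (-20.69,-9.693) [heading=209, draw]
RT 30: heading 209 -> 179
LT 72: heading 179 -> 251
BK 20: (-20.69,-9.693) -> (-14.179,9.217) [heading=251, draw]
BK 7: (-14.179,9.217) -> (-11.9,15.836) [heading=251, draw]
LT 144: heading 251 -> 35
LT 120: heading 35 -> 155
FD 13: (-11.9,15.836) -> (-23.682,21.33) [heading=155, draw]
FD 14: (-23.682,21.33) -> (-36.37,27.246) [heading=155, draw]
LT 15: heading 155 -> 170
Final: pos=(-36.37,27.246), heading=170, 6 segment(s) drawn

Start position: (0, 0)
Final position: (-36.37, 27.246)
Distance = 45.444; >= 1e-6 -> NOT closed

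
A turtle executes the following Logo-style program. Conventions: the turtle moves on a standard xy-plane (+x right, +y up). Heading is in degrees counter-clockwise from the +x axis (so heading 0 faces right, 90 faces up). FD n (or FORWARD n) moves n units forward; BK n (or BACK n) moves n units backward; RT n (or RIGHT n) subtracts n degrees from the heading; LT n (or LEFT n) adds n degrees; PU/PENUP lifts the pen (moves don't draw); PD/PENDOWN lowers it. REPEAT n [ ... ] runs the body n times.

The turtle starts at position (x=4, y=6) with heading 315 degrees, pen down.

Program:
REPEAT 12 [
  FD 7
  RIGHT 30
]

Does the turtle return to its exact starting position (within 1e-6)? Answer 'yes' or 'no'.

Answer: yes

Derivation:
Executing turtle program step by step:
Start: pos=(4,6), heading=315, pen down
REPEAT 12 [
  -- iteration 1/12 --
  FD 7: (4,6) -> (8.95,1.05) [heading=315, draw]
  RT 30: heading 315 -> 285
  -- iteration 2/12 --
  FD 7: (8.95,1.05) -> (10.761,-5.711) [heading=285, draw]
  RT 30: heading 285 -> 255
  -- iteration 3/12 --
  FD 7: (10.761,-5.711) -> (8.95,-12.473) [heading=255, draw]
  RT 30: heading 255 -> 225
  -- iteration 4/12 --
  FD 7: (8.95,-12.473) -> (4,-17.422) [heading=225, draw]
  RT 30: heading 225 -> 195
  -- iteration 5/12 --
  FD 7: (4,-17.422) -> (-2.761,-19.234) [heading=195, draw]
  RT 30: heading 195 -> 165
  -- iteration 6/12 --
  FD 7: (-2.761,-19.234) -> (-9.523,-17.422) [heading=165, draw]
  RT 30: heading 165 -> 135
  -- iteration 7/12 --
  FD 7: (-9.523,-17.422) -> (-14.473,-12.473) [heading=135, draw]
  RT 30: heading 135 -> 105
  -- iteration 8/12 --
  FD 7: (-14.473,-12.473) -> (-16.284,-5.711) [heading=105, draw]
  RT 30: heading 105 -> 75
  -- iteration 9/12 --
  FD 7: (-16.284,-5.711) -> (-14.473,1.05) [heading=75, draw]
  RT 30: heading 75 -> 45
  -- iteration 10/12 --
  FD 7: (-14.473,1.05) -> (-9.523,6) [heading=45, draw]
  RT 30: heading 45 -> 15
  -- iteration 11/12 --
  FD 7: (-9.523,6) -> (-2.761,7.812) [heading=15, draw]
  RT 30: heading 15 -> 345
  -- iteration 12/12 --
  FD 7: (-2.761,7.812) -> (4,6) [heading=345, draw]
  RT 30: heading 345 -> 315
]
Final: pos=(4,6), heading=315, 12 segment(s) drawn

Start position: (4, 6)
Final position: (4, 6)
Distance = 0; < 1e-6 -> CLOSED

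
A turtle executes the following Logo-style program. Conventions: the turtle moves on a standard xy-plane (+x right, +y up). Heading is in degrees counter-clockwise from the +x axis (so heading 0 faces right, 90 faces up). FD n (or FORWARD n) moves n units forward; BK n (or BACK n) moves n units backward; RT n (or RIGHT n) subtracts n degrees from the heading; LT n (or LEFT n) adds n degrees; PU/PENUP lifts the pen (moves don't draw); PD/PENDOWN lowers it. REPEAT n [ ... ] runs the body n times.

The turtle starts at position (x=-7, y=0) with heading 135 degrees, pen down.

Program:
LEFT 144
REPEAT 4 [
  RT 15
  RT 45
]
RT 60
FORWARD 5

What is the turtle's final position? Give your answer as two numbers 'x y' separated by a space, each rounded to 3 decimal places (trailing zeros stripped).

Executing turtle program step by step:
Start: pos=(-7,0), heading=135, pen down
LT 144: heading 135 -> 279
REPEAT 4 [
  -- iteration 1/4 --
  RT 15: heading 279 -> 264
  RT 45: heading 264 -> 219
  -- iteration 2/4 --
  RT 15: heading 219 -> 204
  RT 45: heading 204 -> 159
  -- iteration 3/4 --
  RT 15: heading 159 -> 144
  RT 45: heading 144 -> 99
  -- iteration 4/4 --
  RT 15: heading 99 -> 84
  RT 45: heading 84 -> 39
]
RT 60: heading 39 -> 339
FD 5: (-7,0) -> (-2.332,-1.792) [heading=339, draw]
Final: pos=(-2.332,-1.792), heading=339, 1 segment(s) drawn

Answer: -2.332 -1.792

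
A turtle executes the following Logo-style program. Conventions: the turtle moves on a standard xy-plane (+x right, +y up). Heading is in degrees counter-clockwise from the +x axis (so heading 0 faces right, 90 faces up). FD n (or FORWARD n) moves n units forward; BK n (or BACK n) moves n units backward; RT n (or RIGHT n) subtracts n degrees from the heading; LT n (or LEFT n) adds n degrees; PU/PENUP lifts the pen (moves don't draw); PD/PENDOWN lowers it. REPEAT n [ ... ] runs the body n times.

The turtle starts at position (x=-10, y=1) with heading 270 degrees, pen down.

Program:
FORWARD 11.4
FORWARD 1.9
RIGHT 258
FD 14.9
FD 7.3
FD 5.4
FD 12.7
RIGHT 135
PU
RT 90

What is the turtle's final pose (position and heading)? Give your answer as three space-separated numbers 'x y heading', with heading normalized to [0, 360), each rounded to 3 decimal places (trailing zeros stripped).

Answer: 29.419 -3.921 147

Derivation:
Executing turtle program step by step:
Start: pos=(-10,1), heading=270, pen down
FD 11.4: (-10,1) -> (-10,-10.4) [heading=270, draw]
FD 1.9: (-10,-10.4) -> (-10,-12.3) [heading=270, draw]
RT 258: heading 270 -> 12
FD 14.9: (-10,-12.3) -> (4.574,-9.202) [heading=12, draw]
FD 7.3: (4.574,-9.202) -> (11.715,-7.684) [heading=12, draw]
FD 5.4: (11.715,-7.684) -> (16.997,-6.562) [heading=12, draw]
FD 12.7: (16.997,-6.562) -> (29.419,-3.921) [heading=12, draw]
RT 135: heading 12 -> 237
PU: pen up
RT 90: heading 237 -> 147
Final: pos=(29.419,-3.921), heading=147, 6 segment(s) drawn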